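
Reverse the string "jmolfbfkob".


Input: jmolfbfkob
Reading characters right to left:
  Position 9: 'b'
  Position 8: 'o'
  Position 7: 'k'
  Position 6: 'f'
  Position 5: 'b'
  Position 4: 'f'
  Position 3: 'l'
  Position 2: 'o'
  Position 1: 'm'
  Position 0: 'j'
Reversed: bokfbflomj

bokfbflomj


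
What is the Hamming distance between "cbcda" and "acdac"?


Comparing "cbcda" and "acdac" position by position:
  Position 0: 'c' vs 'a' => differ
  Position 1: 'b' vs 'c' => differ
  Position 2: 'c' vs 'd' => differ
  Position 3: 'd' vs 'a' => differ
  Position 4: 'a' vs 'c' => differ
Total differences (Hamming distance): 5

5


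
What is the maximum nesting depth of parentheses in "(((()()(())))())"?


Input: "(((()()(())))())"
Tracking depth:
  Position 0 '(': depth becomes 1
  Position 1 '(': depth becomes 2
  Position 2 '(': depth becomes 3
  Position 3 '(': depth becomes 4
  Position 4 ')': depth becomes 3
  Position 5 '(': depth becomes 4
  Position 6 ')': depth becomes 3
  Position 7 '(': depth becomes 4
  Position 8 '(': depth becomes 5
  Position 9 ')': depth becomes 4
  Position 10 ')': depth becomes 3
  Position 11 ')': depth becomes 2
  Position 12 ')': depth becomes 1
  Position 13 '(': depth becomes 2
  Position 14 ')': depth becomes 1
  Position 15 ')': depth becomes 0
Maximum depth reached: 5

5


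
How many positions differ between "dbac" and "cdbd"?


Comparing "dbac" and "cdbd" position by position:
  Position 0: 'd' vs 'c' => DIFFER
  Position 1: 'b' vs 'd' => DIFFER
  Position 2: 'a' vs 'b' => DIFFER
  Position 3: 'c' vs 'd' => DIFFER
Positions that differ: 4

4


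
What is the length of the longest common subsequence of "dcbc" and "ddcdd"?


LCS of "dcbc" and "ddcdd"
DP table:
           d    d    c    d    d
      0    0    0    0    0    0
  d   0    1    1    1    1    1
  c   0    1    1    2    2    2
  b   0    1    1    2    2    2
  c   0    1    1    2    2    2
LCS length = dp[4][5] = 2

2


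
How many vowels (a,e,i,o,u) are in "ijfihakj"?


Input: ijfihakj
Checking each character:
  'i' at position 0: vowel (running total: 1)
  'j' at position 1: consonant
  'f' at position 2: consonant
  'i' at position 3: vowel (running total: 2)
  'h' at position 4: consonant
  'a' at position 5: vowel (running total: 3)
  'k' at position 6: consonant
  'j' at position 7: consonant
Total vowels: 3

3


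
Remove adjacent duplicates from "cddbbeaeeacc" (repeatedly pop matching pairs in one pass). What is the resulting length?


Input: cddbbeaeeacc
Stack-based adjacent duplicate removal:
  Read 'c': push. Stack: c
  Read 'd': push. Stack: cd
  Read 'd': matches stack top 'd' => pop. Stack: c
  Read 'b': push. Stack: cb
  Read 'b': matches stack top 'b' => pop. Stack: c
  Read 'e': push. Stack: ce
  Read 'a': push. Stack: cea
  Read 'e': push. Stack: ceae
  Read 'e': matches stack top 'e' => pop. Stack: cea
  Read 'a': matches stack top 'a' => pop. Stack: ce
  Read 'c': push. Stack: cec
  Read 'c': matches stack top 'c' => pop. Stack: ce
Final stack: "ce" (length 2)

2


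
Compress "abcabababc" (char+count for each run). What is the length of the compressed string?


Input: abcabababc
Runs:
  'a' x 1 => "a1"
  'b' x 1 => "b1"
  'c' x 1 => "c1"
  'a' x 1 => "a1"
  'b' x 1 => "b1"
  'a' x 1 => "a1"
  'b' x 1 => "b1"
  'a' x 1 => "a1"
  'b' x 1 => "b1"
  'c' x 1 => "c1"
Compressed: "a1b1c1a1b1a1b1a1b1c1"
Compressed length: 20

20


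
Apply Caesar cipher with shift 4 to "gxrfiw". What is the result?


Caesar cipher: shift "gxrfiw" by 4
  'g' (pos 6) + 4 = pos 10 = 'k'
  'x' (pos 23) + 4 = pos 1 = 'b'
  'r' (pos 17) + 4 = pos 21 = 'v'
  'f' (pos 5) + 4 = pos 9 = 'j'
  'i' (pos 8) + 4 = pos 12 = 'm'
  'w' (pos 22) + 4 = pos 0 = 'a'
Result: kbvjma

kbvjma


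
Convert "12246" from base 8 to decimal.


Input: "12246" in base 8
Positional expansion:
  Digit '1' (value 1) x 8^4 = 4096
  Digit '2' (value 2) x 8^3 = 1024
  Digit '2' (value 2) x 8^2 = 128
  Digit '4' (value 4) x 8^1 = 32
  Digit '6' (value 6) x 8^0 = 6
Sum = 5286

5286


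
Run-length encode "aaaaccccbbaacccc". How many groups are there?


Input: aaaaccccbbaacccc
Scanning for consecutive runs:
  Group 1: 'a' x 4 (positions 0-3)
  Group 2: 'c' x 4 (positions 4-7)
  Group 3: 'b' x 2 (positions 8-9)
  Group 4: 'a' x 2 (positions 10-11)
  Group 5: 'c' x 4 (positions 12-15)
Total groups: 5

5


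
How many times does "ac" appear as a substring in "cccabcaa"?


Searching for "ac" in "cccabcaa"
Scanning each position:
  Position 0: "cc" => no
  Position 1: "cc" => no
  Position 2: "ca" => no
  Position 3: "ab" => no
  Position 4: "bc" => no
  Position 5: "ca" => no
  Position 6: "aa" => no
Total occurrences: 0

0


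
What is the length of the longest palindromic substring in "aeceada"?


Input: "aeceada"
Checking substrings for palindromes:
  [0:5] "aecea" (len 5) => palindrome
  [1:4] "ece" (len 3) => palindrome
  [4:7] "ada" (len 3) => palindrome
Longest palindromic substring: "aecea" with length 5

5


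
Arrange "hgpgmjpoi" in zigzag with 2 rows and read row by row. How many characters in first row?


Zigzag "hgpgmjpoi" into 2 rows:
Placing characters:
  'h' => row 0
  'g' => row 1
  'p' => row 0
  'g' => row 1
  'm' => row 0
  'j' => row 1
  'p' => row 0
  'o' => row 1
  'i' => row 0
Rows:
  Row 0: "hpmpi"
  Row 1: "ggjo"
First row length: 5

5


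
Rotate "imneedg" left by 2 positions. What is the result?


Input: "imneedg", rotate left by 2
First 2 characters: "im"
Remaining characters: "needg"
Concatenate remaining + first: "needg" + "im" = "needgim"

needgim


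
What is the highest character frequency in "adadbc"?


Input: adadbc
Character counts:
  'a': 2
  'b': 1
  'c': 1
  'd': 2
Maximum frequency: 2

2


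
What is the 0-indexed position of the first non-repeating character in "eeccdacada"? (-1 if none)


Input: eeccdacada
Character frequencies:
  'a': 3
  'c': 3
  'd': 2
  'e': 2
Scanning left to right for freq == 1:
  Position 0 ('e'): freq=2, skip
  Position 1 ('e'): freq=2, skip
  Position 2 ('c'): freq=3, skip
  Position 3 ('c'): freq=3, skip
  Position 4 ('d'): freq=2, skip
  Position 5 ('a'): freq=3, skip
  Position 6 ('c'): freq=3, skip
  Position 7 ('a'): freq=3, skip
  Position 8 ('d'): freq=2, skip
  Position 9 ('a'): freq=3, skip
  No unique character found => answer = -1

-1


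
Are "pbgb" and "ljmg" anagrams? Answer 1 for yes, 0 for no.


Strings: "pbgb", "ljmg"
Sorted first:  bbgp
Sorted second: gjlm
Differ at position 0: 'b' vs 'g' => not anagrams

0


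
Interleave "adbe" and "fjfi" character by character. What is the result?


Interleaving "adbe" and "fjfi":
  Position 0: 'a' from first, 'f' from second => "af"
  Position 1: 'd' from first, 'j' from second => "dj"
  Position 2: 'b' from first, 'f' from second => "bf"
  Position 3: 'e' from first, 'i' from second => "ei"
Result: afdjbfei

afdjbfei


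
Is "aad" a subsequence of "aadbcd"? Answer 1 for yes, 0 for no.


Check if "aad" is a subsequence of "aadbcd"
Greedy scan:
  Position 0 ('a'): matches sub[0] = 'a'
  Position 1 ('a'): matches sub[1] = 'a'
  Position 2 ('d'): matches sub[2] = 'd'
  Position 3 ('b'): no match needed
  Position 4 ('c'): no match needed
  Position 5 ('d'): no match needed
All 3 characters matched => is a subsequence

1


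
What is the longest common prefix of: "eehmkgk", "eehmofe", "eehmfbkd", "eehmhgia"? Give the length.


Words: eehmkgk, eehmofe, eehmfbkd, eehmhgia
  Position 0: all 'e' => match
  Position 1: all 'e' => match
  Position 2: all 'h' => match
  Position 3: all 'm' => match
  Position 4: ('k', 'o', 'f', 'h') => mismatch, stop
LCP = "eehm" (length 4)

4


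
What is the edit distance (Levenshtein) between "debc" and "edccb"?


Computing edit distance: "debc" -> "edccb"
DP table:
           e    d    c    c    b
      0    1    2    3    4    5
  d   1    1    1    2    3    4
  e   2    1    2    2    3    4
  b   3    2    2    3    3    3
  c   4    3    3    2    3    4
Edit distance = dp[4][5] = 4

4


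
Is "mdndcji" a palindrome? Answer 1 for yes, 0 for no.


Input: mdndcji
Reversed: ijcdndm
  Compare pos 0 ('m') with pos 6 ('i'): MISMATCH
  Compare pos 1 ('d') with pos 5 ('j'): MISMATCH
  Compare pos 2 ('n') with pos 4 ('c'): MISMATCH
Result: not a palindrome

0


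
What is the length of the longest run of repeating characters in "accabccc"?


Input: "accabccc"
Scanning for longest run:
  Position 1 ('c'): new char, reset run to 1
  Position 2 ('c'): continues run of 'c', length=2
  Position 3 ('a'): new char, reset run to 1
  Position 4 ('b'): new char, reset run to 1
  Position 5 ('c'): new char, reset run to 1
  Position 6 ('c'): continues run of 'c', length=2
  Position 7 ('c'): continues run of 'c', length=3
Longest run: 'c' with length 3

3


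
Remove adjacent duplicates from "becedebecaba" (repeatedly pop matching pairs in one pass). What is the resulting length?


Input: becedebecaba
Stack-based adjacent duplicate removal:
  Read 'b': push. Stack: b
  Read 'e': push. Stack: be
  Read 'c': push. Stack: bec
  Read 'e': push. Stack: bece
  Read 'd': push. Stack: beced
  Read 'e': push. Stack: becede
  Read 'b': push. Stack: becedeb
  Read 'e': push. Stack: becedebe
  Read 'c': push. Stack: becedebec
  Read 'a': push. Stack: becedebeca
  Read 'b': push. Stack: becedebecab
  Read 'a': push. Stack: becedebecaba
Final stack: "becedebecaba" (length 12)

12


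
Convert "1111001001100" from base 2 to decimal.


Input: "1111001001100" in base 2
Positional expansion:
  Digit '1' (value 1) x 2^12 = 4096
  Digit '1' (value 1) x 2^11 = 2048
  Digit '1' (value 1) x 2^10 = 1024
  Digit '1' (value 1) x 2^9 = 512
  Digit '0' (value 0) x 2^8 = 0
  Digit '0' (value 0) x 2^7 = 0
  Digit '1' (value 1) x 2^6 = 64
  Digit '0' (value 0) x 2^5 = 0
  Digit '0' (value 0) x 2^4 = 0
  Digit '1' (value 1) x 2^3 = 8
  Digit '1' (value 1) x 2^2 = 4
  Digit '0' (value 0) x 2^1 = 0
  Digit '0' (value 0) x 2^0 = 0
Sum = 7756

7756


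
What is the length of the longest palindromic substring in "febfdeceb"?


Input: "febfdeceb"
Checking substrings for palindromes:
  [5:8] "ece" (len 3) => palindrome
Longest palindromic substring: "ece" with length 3

3


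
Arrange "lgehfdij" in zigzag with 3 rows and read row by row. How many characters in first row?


Zigzag "lgehfdij" into 3 rows:
Placing characters:
  'l' => row 0
  'g' => row 1
  'e' => row 2
  'h' => row 1
  'f' => row 0
  'd' => row 1
  'i' => row 2
  'j' => row 1
Rows:
  Row 0: "lf"
  Row 1: "ghdj"
  Row 2: "ei"
First row length: 2

2


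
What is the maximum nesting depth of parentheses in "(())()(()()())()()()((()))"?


Input: "(())()(()()())()()()((()))"
Tracking depth:
  Position 0 '(': depth becomes 1
  Position 1 '(': depth becomes 2
  Position 2 ')': depth becomes 1
  Position 3 ')': depth becomes 0
  Position 4 '(': depth becomes 1
  Position 5 ')': depth becomes 0
  Position 6 '(': depth becomes 1
  Position 7 '(': depth becomes 2
  Position 8 ')': depth becomes 1
  Position 9 '(': depth becomes 2
  Position 10 ')': depth becomes 1
  Position 11 '(': depth becomes 2
  Position 12 ')': depth becomes 1
  Position 13 ')': depth becomes 0
  Position 14 '(': depth becomes 1
  Position 15 ')': depth becomes 0
  Position 16 '(': depth becomes 1
  Position 17 ')': depth becomes 0
  Position 18 '(': depth becomes 1
  Position 19 ')': depth becomes 0
  Position 20 '(': depth becomes 1
  Position 21 '(': depth becomes 2
  Position 22 '(': depth becomes 3
  Position 23 ')': depth becomes 2
  Position 24 ')': depth becomes 1
  Position 25 ')': depth becomes 0
Maximum depth reached: 3

3


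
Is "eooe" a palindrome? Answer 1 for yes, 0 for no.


Input: eooe
Reversed: eooe
  Compare pos 0 ('e') with pos 3 ('e'): match
  Compare pos 1 ('o') with pos 2 ('o'): match
Result: palindrome

1


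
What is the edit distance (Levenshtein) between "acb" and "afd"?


Computing edit distance: "acb" -> "afd"
DP table:
           a    f    d
      0    1    2    3
  a   1    0    1    2
  c   2    1    1    2
  b   3    2    2    2
Edit distance = dp[3][3] = 2

2


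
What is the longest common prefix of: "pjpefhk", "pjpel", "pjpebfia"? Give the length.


Words: pjpefhk, pjpel, pjpebfia
  Position 0: all 'p' => match
  Position 1: all 'j' => match
  Position 2: all 'p' => match
  Position 3: all 'e' => match
  Position 4: ('f', 'l', 'b') => mismatch, stop
LCP = "pjpe" (length 4)

4


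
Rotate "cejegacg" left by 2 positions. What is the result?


Input: "cejegacg", rotate left by 2
First 2 characters: "ce"
Remaining characters: "jegacg"
Concatenate remaining + first: "jegacg" + "ce" = "jegacgce"

jegacgce


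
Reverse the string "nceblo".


Input: nceblo
Reading characters right to left:
  Position 5: 'o'
  Position 4: 'l'
  Position 3: 'b'
  Position 2: 'e'
  Position 1: 'c'
  Position 0: 'n'
Reversed: olbecn

olbecn


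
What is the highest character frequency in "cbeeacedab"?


Input: cbeeacedab
Character counts:
  'a': 2
  'b': 2
  'c': 2
  'd': 1
  'e': 3
Maximum frequency: 3

3


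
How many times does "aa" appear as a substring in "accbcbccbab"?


Searching for "aa" in "accbcbccbab"
Scanning each position:
  Position 0: "ac" => no
  Position 1: "cc" => no
  Position 2: "cb" => no
  Position 3: "bc" => no
  Position 4: "cb" => no
  Position 5: "bc" => no
  Position 6: "cc" => no
  Position 7: "cb" => no
  Position 8: "ba" => no
  Position 9: "ab" => no
Total occurrences: 0

0


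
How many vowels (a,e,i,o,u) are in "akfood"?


Input: akfood
Checking each character:
  'a' at position 0: vowel (running total: 1)
  'k' at position 1: consonant
  'f' at position 2: consonant
  'o' at position 3: vowel (running total: 2)
  'o' at position 4: vowel (running total: 3)
  'd' at position 5: consonant
Total vowels: 3

3


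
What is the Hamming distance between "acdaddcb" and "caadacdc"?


Comparing "acdaddcb" and "caadacdc" position by position:
  Position 0: 'a' vs 'c' => differ
  Position 1: 'c' vs 'a' => differ
  Position 2: 'd' vs 'a' => differ
  Position 3: 'a' vs 'd' => differ
  Position 4: 'd' vs 'a' => differ
  Position 5: 'd' vs 'c' => differ
  Position 6: 'c' vs 'd' => differ
  Position 7: 'b' vs 'c' => differ
Total differences (Hamming distance): 8

8


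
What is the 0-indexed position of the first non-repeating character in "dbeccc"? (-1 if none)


Input: dbeccc
Character frequencies:
  'b': 1
  'c': 3
  'd': 1
  'e': 1
Scanning left to right for freq == 1:
  Position 0 ('d'): unique! => answer = 0

0


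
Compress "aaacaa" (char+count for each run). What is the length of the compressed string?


Input: aaacaa
Runs:
  'a' x 3 => "a3"
  'c' x 1 => "c1"
  'a' x 2 => "a2"
Compressed: "a3c1a2"
Compressed length: 6

6


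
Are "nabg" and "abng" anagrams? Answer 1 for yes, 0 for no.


Strings: "nabg", "abng"
Sorted first:  abgn
Sorted second: abgn
Sorted forms match => anagrams

1


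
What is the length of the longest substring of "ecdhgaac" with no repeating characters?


Input: "ecdhgaac"
Sliding window (track last position of each char):
  Position 0 ('e'): window [0,0] length 1 -- new best
  Position 1 ('c'): window [0,1] length 2 -- new best
  Position 2 ('d'): window [0,2] length 3 -- new best
  Position 3 ('h'): window [0,3] length 4 -- new best
  Position 4 ('g'): window [0,4] length 5 -- new best
  Position 5 ('a'): window [0,5] length 6 -- new best
  Position 6 ('a'): repeat (last at 5), move window start to 6
  Position 6 ('a'): window [6,6] length 1
  Position 7 ('c'): window [6,7] length 2
Longest substring with no repeats: "ecdhga" with length 6

6


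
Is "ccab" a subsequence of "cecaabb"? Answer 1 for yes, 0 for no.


Check if "ccab" is a subsequence of "cecaabb"
Greedy scan:
  Position 0 ('c'): matches sub[0] = 'c'
  Position 1 ('e'): no match needed
  Position 2 ('c'): matches sub[1] = 'c'
  Position 3 ('a'): matches sub[2] = 'a'
  Position 4 ('a'): no match needed
  Position 5 ('b'): matches sub[3] = 'b'
  Position 6 ('b'): no match needed
All 4 characters matched => is a subsequence

1


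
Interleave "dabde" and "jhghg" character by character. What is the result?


Interleaving "dabde" and "jhghg":
  Position 0: 'd' from first, 'j' from second => "dj"
  Position 1: 'a' from first, 'h' from second => "ah"
  Position 2: 'b' from first, 'g' from second => "bg"
  Position 3: 'd' from first, 'h' from second => "dh"
  Position 4: 'e' from first, 'g' from second => "eg"
Result: djahbgdheg

djahbgdheg


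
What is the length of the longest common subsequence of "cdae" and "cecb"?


LCS of "cdae" and "cecb"
DP table:
           c    e    c    b
      0    0    0    0    0
  c   0    1    1    1    1
  d   0    1    1    1    1
  a   0    1    1    1    1
  e   0    1    2    2    2
LCS length = dp[4][4] = 2

2


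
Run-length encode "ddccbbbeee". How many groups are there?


Input: ddccbbbeee
Scanning for consecutive runs:
  Group 1: 'd' x 2 (positions 0-1)
  Group 2: 'c' x 2 (positions 2-3)
  Group 3: 'b' x 3 (positions 4-6)
  Group 4: 'e' x 3 (positions 7-9)
Total groups: 4

4


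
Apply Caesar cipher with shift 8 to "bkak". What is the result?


Caesar cipher: shift "bkak" by 8
  'b' (pos 1) + 8 = pos 9 = 'j'
  'k' (pos 10) + 8 = pos 18 = 's'
  'a' (pos 0) + 8 = pos 8 = 'i'
  'k' (pos 10) + 8 = pos 18 = 's'
Result: jsis

jsis


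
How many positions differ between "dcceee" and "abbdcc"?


Comparing "dcceee" and "abbdcc" position by position:
  Position 0: 'd' vs 'a' => DIFFER
  Position 1: 'c' vs 'b' => DIFFER
  Position 2: 'c' vs 'b' => DIFFER
  Position 3: 'e' vs 'd' => DIFFER
  Position 4: 'e' vs 'c' => DIFFER
  Position 5: 'e' vs 'c' => DIFFER
Positions that differ: 6

6


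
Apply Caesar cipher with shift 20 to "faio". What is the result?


Caesar cipher: shift "faio" by 20
  'f' (pos 5) + 20 = pos 25 = 'z'
  'a' (pos 0) + 20 = pos 20 = 'u'
  'i' (pos 8) + 20 = pos 2 = 'c'
  'o' (pos 14) + 20 = pos 8 = 'i'
Result: zuci

zuci


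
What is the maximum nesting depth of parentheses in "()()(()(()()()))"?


Input: "()()(()(()()()))"
Tracking depth:
  Position 0 '(': depth becomes 1
  Position 1 ')': depth becomes 0
  Position 2 '(': depth becomes 1
  Position 3 ')': depth becomes 0
  Position 4 '(': depth becomes 1
  Position 5 '(': depth becomes 2
  Position 6 ')': depth becomes 1
  Position 7 '(': depth becomes 2
  Position 8 '(': depth becomes 3
  Position 9 ')': depth becomes 2
  Position 10 '(': depth becomes 3
  Position 11 ')': depth becomes 2
  Position 12 '(': depth becomes 3
  Position 13 ')': depth becomes 2
  Position 14 ')': depth becomes 1
  Position 15 ')': depth becomes 0
Maximum depth reached: 3

3


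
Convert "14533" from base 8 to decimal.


Input: "14533" in base 8
Positional expansion:
  Digit '1' (value 1) x 8^4 = 4096
  Digit '4' (value 4) x 8^3 = 2048
  Digit '5' (value 5) x 8^2 = 320
  Digit '3' (value 3) x 8^1 = 24
  Digit '3' (value 3) x 8^0 = 3
Sum = 6491

6491


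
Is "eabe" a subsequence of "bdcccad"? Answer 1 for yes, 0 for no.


Check if "eabe" is a subsequence of "bdcccad"
Greedy scan:
  Position 0 ('b'): no match needed
  Position 1 ('d'): no match needed
  Position 2 ('c'): no match needed
  Position 3 ('c'): no match needed
  Position 4 ('c'): no match needed
  Position 5 ('a'): no match needed
  Position 6 ('d'): no match needed
Only matched 0/4 characters => not a subsequence

0


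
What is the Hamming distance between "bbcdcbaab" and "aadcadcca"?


Comparing "bbcdcbaab" and "aadcadcca" position by position:
  Position 0: 'b' vs 'a' => differ
  Position 1: 'b' vs 'a' => differ
  Position 2: 'c' vs 'd' => differ
  Position 3: 'd' vs 'c' => differ
  Position 4: 'c' vs 'a' => differ
  Position 5: 'b' vs 'd' => differ
  Position 6: 'a' vs 'c' => differ
  Position 7: 'a' vs 'c' => differ
  Position 8: 'b' vs 'a' => differ
Total differences (Hamming distance): 9

9


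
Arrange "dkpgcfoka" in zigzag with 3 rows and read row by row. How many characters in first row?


Zigzag "dkpgcfoka" into 3 rows:
Placing characters:
  'd' => row 0
  'k' => row 1
  'p' => row 2
  'g' => row 1
  'c' => row 0
  'f' => row 1
  'o' => row 2
  'k' => row 1
  'a' => row 0
Rows:
  Row 0: "dca"
  Row 1: "kgfk"
  Row 2: "po"
First row length: 3

3


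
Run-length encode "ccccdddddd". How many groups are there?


Input: ccccdddddd
Scanning for consecutive runs:
  Group 1: 'c' x 4 (positions 0-3)
  Group 2: 'd' x 6 (positions 4-9)
Total groups: 2

2


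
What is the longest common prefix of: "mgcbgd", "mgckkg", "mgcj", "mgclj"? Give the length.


Words: mgcbgd, mgckkg, mgcj, mgclj
  Position 0: all 'm' => match
  Position 1: all 'g' => match
  Position 2: all 'c' => match
  Position 3: ('b', 'k', 'j', 'l') => mismatch, stop
LCP = "mgc" (length 3)

3


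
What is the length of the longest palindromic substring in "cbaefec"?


Input: "cbaefec"
Checking substrings for palindromes:
  [3:6] "efe" (len 3) => palindrome
Longest palindromic substring: "efe" with length 3

3


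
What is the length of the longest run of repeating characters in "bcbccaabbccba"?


Input: "bcbccaabbccba"
Scanning for longest run:
  Position 1 ('c'): new char, reset run to 1
  Position 2 ('b'): new char, reset run to 1
  Position 3 ('c'): new char, reset run to 1
  Position 4 ('c'): continues run of 'c', length=2
  Position 5 ('a'): new char, reset run to 1
  Position 6 ('a'): continues run of 'a', length=2
  Position 7 ('b'): new char, reset run to 1
  Position 8 ('b'): continues run of 'b', length=2
  Position 9 ('c'): new char, reset run to 1
  Position 10 ('c'): continues run of 'c', length=2
  Position 11 ('b'): new char, reset run to 1
  Position 12 ('a'): new char, reset run to 1
Longest run: 'c' with length 2

2


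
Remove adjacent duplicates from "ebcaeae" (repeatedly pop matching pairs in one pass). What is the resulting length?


Input: ebcaeae
Stack-based adjacent duplicate removal:
  Read 'e': push. Stack: e
  Read 'b': push. Stack: eb
  Read 'c': push. Stack: ebc
  Read 'a': push. Stack: ebca
  Read 'e': push. Stack: ebcae
  Read 'a': push. Stack: ebcaea
  Read 'e': push. Stack: ebcaeae
Final stack: "ebcaeae" (length 7)

7


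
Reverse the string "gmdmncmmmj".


Input: gmdmncmmmj
Reading characters right to left:
  Position 9: 'j'
  Position 8: 'm'
  Position 7: 'm'
  Position 6: 'm'
  Position 5: 'c'
  Position 4: 'n'
  Position 3: 'm'
  Position 2: 'd'
  Position 1: 'm'
  Position 0: 'g'
Reversed: jmmmcnmdmg

jmmmcnmdmg


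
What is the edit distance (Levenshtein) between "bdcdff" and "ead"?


Computing edit distance: "bdcdff" -> "ead"
DP table:
           e    a    d
      0    1    2    3
  b   1    1    2    3
  d   2    2    2    2
  c   3    3    3    3
  d   4    4    4    3
  f   5    5    5    4
  f   6    6    6    5
Edit distance = dp[6][3] = 5

5


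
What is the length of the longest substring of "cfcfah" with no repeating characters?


Input: "cfcfah"
Sliding window (track last position of each char):
  Position 0 ('c'): window [0,0] length 1 -- new best
  Position 1 ('f'): window [0,1] length 2 -- new best
  Position 2 ('c'): repeat (last at 0), move window start to 1
  Position 2 ('c'): window [1,2] length 2
  Position 3 ('f'): repeat (last at 1), move window start to 2
  Position 3 ('f'): window [2,3] length 2
  Position 4 ('a'): window [2,4] length 3 -- new best
  Position 5 ('h'): window [2,5] length 4 -- new best
Longest substring with no repeats: "cfah" with length 4

4


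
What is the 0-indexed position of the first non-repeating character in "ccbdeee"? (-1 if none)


Input: ccbdeee
Character frequencies:
  'b': 1
  'c': 2
  'd': 1
  'e': 3
Scanning left to right for freq == 1:
  Position 0 ('c'): freq=2, skip
  Position 1 ('c'): freq=2, skip
  Position 2 ('b'): unique! => answer = 2

2


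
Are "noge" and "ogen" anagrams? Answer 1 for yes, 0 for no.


Strings: "noge", "ogen"
Sorted first:  egno
Sorted second: egno
Sorted forms match => anagrams

1


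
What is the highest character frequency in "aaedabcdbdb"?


Input: aaedabcdbdb
Character counts:
  'a': 3
  'b': 3
  'c': 1
  'd': 3
  'e': 1
Maximum frequency: 3

3


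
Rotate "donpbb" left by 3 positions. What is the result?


Input: "donpbb", rotate left by 3
First 3 characters: "don"
Remaining characters: "pbb"
Concatenate remaining + first: "pbb" + "don" = "pbbdon"

pbbdon


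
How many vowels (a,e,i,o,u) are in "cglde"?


Input: cglde
Checking each character:
  'c' at position 0: consonant
  'g' at position 1: consonant
  'l' at position 2: consonant
  'd' at position 3: consonant
  'e' at position 4: vowel (running total: 1)
Total vowels: 1

1


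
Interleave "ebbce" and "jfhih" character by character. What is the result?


Interleaving "ebbce" and "jfhih":
  Position 0: 'e' from first, 'j' from second => "ej"
  Position 1: 'b' from first, 'f' from second => "bf"
  Position 2: 'b' from first, 'h' from second => "bh"
  Position 3: 'c' from first, 'i' from second => "ci"
  Position 4: 'e' from first, 'h' from second => "eh"
Result: ejbfbhcieh

ejbfbhcieh


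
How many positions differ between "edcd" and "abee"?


Comparing "edcd" and "abee" position by position:
  Position 0: 'e' vs 'a' => DIFFER
  Position 1: 'd' vs 'b' => DIFFER
  Position 2: 'c' vs 'e' => DIFFER
  Position 3: 'd' vs 'e' => DIFFER
Positions that differ: 4

4


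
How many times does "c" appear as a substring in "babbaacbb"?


Searching for "c" in "babbaacbb"
Scanning each position:
  Position 0: "b" => no
  Position 1: "a" => no
  Position 2: "b" => no
  Position 3: "b" => no
  Position 4: "a" => no
  Position 5: "a" => no
  Position 6: "c" => MATCH
  Position 7: "b" => no
  Position 8: "b" => no
Total occurrences: 1

1


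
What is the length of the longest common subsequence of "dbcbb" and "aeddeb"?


LCS of "dbcbb" and "aeddeb"
DP table:
           a    e    d    d    e    b
      0    0    0    0    0    0    0
  d   0    0    0    1    1    1    1
  b   0    0    0    1    1    1    2
  c   0    0    0    1    1    1    2
  b   0    0    0    1    1    1    2
  b   0    0    0    1    1    1    2
LCS length = dp[5][6] = 2

2


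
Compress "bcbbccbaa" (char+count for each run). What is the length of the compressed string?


Input: bcbbccbaa
Runs:
  'b' x 1 => "b1"
  'c' x 1 => "c1"
  'b' x 2 => "b2"
  'c' x 2 => "c2"
  'b' x 1 => "b1"
  'a' x 2 => "a2"
Compressed: "b1c1b2c2b1a2"
Compressed length: 12

12


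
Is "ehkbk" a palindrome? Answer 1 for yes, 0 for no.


Input: ehkbk
Reversed: kbkhe
  Compare pos 0 ('e') with pos 4 ('k'): MISMATCH
  Compare pos 1 ('h') with pos 3 ('b'): MISMATCH
Result: not a palindrome

0


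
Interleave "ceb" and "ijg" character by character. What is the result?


Interleaving "ceb" and "ijg":
  Position 0: 'c' from first, 'i' from second => "ci"
  Position 1: 'e' from first, 'j' from second => "ej"
  Position 2: 'b' from first, 'g' from second => "bg"
Result: ciejbg

ciejbg


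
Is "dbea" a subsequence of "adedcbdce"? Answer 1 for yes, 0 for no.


Check if "dbea" is a subsequence of "adedcbdce"
Greedy scan:
  Position 0 ('a'): no match needed
  Position 1 ('d'): matches sub[0] = 'd'
  Position 2 ('e'): no match needed
  Position 3 ('d'): no match needed
  Position 4 ('c'): no match needed
  Position 5 ('b'): matches sub[1] = 'b'
  Position 6 ('d'): no match needed
  Position 7 ('c'): no match needed
  Position 8 ('e'): matches sub[2] = 'e'
Only matched 3/4 characters => not a subsequence

0


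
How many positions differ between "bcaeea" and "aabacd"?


Comparing "bcaeea" and "aabacd" position by position:
  Position 0: 'b' vs 'a' => DIFFER
  Position 1: 'c' vs 'a' => DIFFER
  Position 2: 'a' vs 'b' => DIFFER
  Position 3: 'e' vs 'a' => DIFFER
  Position 4: 'e' vs 'c' => DIFFER
  Position 5: 'a' vs 'd' => DIFFER
Positions that differ: 6

6


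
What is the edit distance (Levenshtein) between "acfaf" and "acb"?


Computing edit distance: "acfaf" -> "acb"
DP table:
           a    c    b
      0    1    2    3
  a   1    0    1    2
  c   2    1    0    1
  f   3    2    1    1
  a   4    3    2    2
  f   5    4    3    3
Edit distance = dp[5][3] = 3

3


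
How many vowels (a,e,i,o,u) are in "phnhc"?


Input: phnhc
Checking each character:
  'p' at position 0: consonant
  'h' at position 1: consonant
  'n' at position 2: consonant
  'h' at position 3: consonant
  'c' at position 4: consonant
Total vowels: 0

0


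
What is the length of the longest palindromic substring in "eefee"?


Input: "eefee"
Checking substrings for palindromes:
  [0:5] "eefee" (len 5) => palindrome
  [1:4] "efe" (len 3) => palindrome
  [0:2] "ee" (len 2) => palindrome
  [3:5] "ee" (len 2) => palindrome
Longest palindromic substring: "eefee" with length 5

5


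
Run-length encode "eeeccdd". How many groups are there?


Input: eeeccdd
Scanning for consecutive runs:
  Group 1: 'e' x 3 (positions 0-2)
  Group 2: 'c' x 2 (positions 3-4)
  Group 3: 'd' x 2 (positions 5-6)
Total groups: 3

3


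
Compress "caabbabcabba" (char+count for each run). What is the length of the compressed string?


Input: caabbabcabba
Runs:
  'c' x 1 => "c1"
  'a' x 2 => "a2"
  'b' x 2 => "b2"
  'a' x 1 => "a1"
  'b' x 1 => "b1"
  'c' x 1 => "c1"
  'a' x 1 => "a1"
  'b' x 2 => "b2"
  'a' x 1 => "a1"
Compressed: "c1a2b2a1b1c1a1b2a1"
Compressed length: 18

18


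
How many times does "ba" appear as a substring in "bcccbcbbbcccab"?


Searching for "ba" in "bcccbcbbbcccab"
Scanning each position:
  Position 0: "bc" => no
  Position 1: "cc" => no
  Position 2: "cc" => no
  Position 3: "cb" => no
  Position 4: "bc" => no
  Position 5: "cb" => no
  Position 6: "bb" => no
  Position 7: "bb" => no
  Position 8: "bc" => no
  Position 9: "cc" => no
  Position 10: "cc" => no
  Position 11: "ca" => no
  Position 12: "ab" => no
Total occurrences: 0

0


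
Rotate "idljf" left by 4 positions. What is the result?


Input: "idljf", rotate left by 4
First 4 characters: "idlj"
Remaining characters: "f"
Concatenate remaining + first: "f" + "idlj" = "fidlj"

fidlj


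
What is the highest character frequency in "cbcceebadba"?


Input: cbcceebadba
Character counts:
  'a': 2
  'b': 3
  'c': 3
  'd': 1
  'e': 2
Maximum frequency: 3

3


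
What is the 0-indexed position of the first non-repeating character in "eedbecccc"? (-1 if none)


Input: eedbecccc
Character frequencies:
  'b': 1
  'c': 4
  'd': 1
  'e': 3
Scanning left to right for freq == 1:
  Position 0 ('e'): freq=3, skip
  Position 1 ('e'): freq=3, skip
  Position 2 ('d'): unique! => answer = 2

2


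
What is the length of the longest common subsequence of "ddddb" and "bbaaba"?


LCS of "ddddb" and "bbaaba"
DP table:
           b    b    a    a    b    a
      0    0    0    0    0    0    0
  d   0    0    0    0    0    0    0
  d   0    0    0    0    0    0    0
  d   0    0    0    0    0    0    0
  d   0    0    0    0    0    0    0
  b   0    1    1    1    1    1    1
LCS length = dp[5][6] = 1

1


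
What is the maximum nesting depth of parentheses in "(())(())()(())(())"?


Input: "(())(())()(())(())"
Tracking depth:
  Position 0 '(': depth becomes 1
  Position 1 '(': depth becomes 2
  Position 2 ')': depth becomes 1
  Position 3 ')': depth becomes 0
  Position 4 '(': depth becomes 1
  Position 5 '(': depth becomes 2
  Position 6 ')': depth becomes 1
  Position 7 ')': depth becomes 0
  Position 8 '(': depth becomes 1
  Position 9 ')': depth becomes 0
  Position 10 '(': depth becomes 1
  Position 11 '(': depth becomes 2
  Position 12 ')': depth becomes 1
  Position 13 ')': depth becomes 0
  Position 14 '(': depth becomes 1
  Position 15 '(': depth becomes 2
  Position 16 ')': depth becomes 1
  Position 17 ')': depth becomes 0
Maximum depth reached: 2

2


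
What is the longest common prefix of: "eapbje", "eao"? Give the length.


Words: eapbje, eao
  Position 0: all 'e' => match
  Position 1: all 'a' => match
  Position 2: ('p', 'o') => mismatch, stop
LCP = "ea" (length 2)

2


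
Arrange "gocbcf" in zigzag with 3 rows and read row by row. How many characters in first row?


Zigzag "gocbcf" into 3 rows:
Placing characters:
  'g' => row 0
  'o' => row 1
  'c' => row 2
  'b' => row 1
  'c' => row 0
  'f' => row 1
Rows:
  Row 0: "gc"
  Row 1: "obf"
  Row 2: "c"
First row length: 2

2


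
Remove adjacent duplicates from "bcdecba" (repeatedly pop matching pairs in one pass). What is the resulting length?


Input: bcdecba
Stack-based adjacent duplicate removal:
  Read 'b': push. Stack: b
  Read 'c': push. Stack: bc
  Read 'd': push. Stack: bcd
  Read 'e': push. Stack: bcde
  Read 'c': push. Stack: bcdec
  Read 'b': push. Stack: bcdecb
  Read 'a': push. Stack: bcdecba
Final stack: "bcdecba" (length 7)

7


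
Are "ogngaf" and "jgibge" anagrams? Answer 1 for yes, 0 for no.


Strings: "ogngaf", "jgibge"
Sorted first:  afggno
Sorted second: beggij
Differ at position 0: 'a' vs 'b' => not anagrams

0


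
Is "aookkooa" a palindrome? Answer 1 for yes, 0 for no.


Input: aookkooa
Reversed: aookkooa
  Compare pos 0 ('a') with pos 7 ('a'): match
  Compare pos 1 ('o') with pos 6 ('o'): match
  Compare pos 2 ('o') with pos 5 ('o'): match
  Compare pos 3 ('k') with pos 4 ('k'): match
Result: palindrome

1


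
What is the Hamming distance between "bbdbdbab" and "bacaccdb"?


Comparing "bbdbdbab" and "bacaccdb" position by position:
  Position 0: 'b' vs 'b' => same
  Position 1: 'b' vs 'a' => differ
  Position 2: 'd' vs 'c' => differ
  Position 3: 'b' vs 'a' => differ
  Position 4: 'd' vs 'c' => differ
  Position 5: 'b' vs 'c' => differ
  Position 6: 'a' vs 'd' => differ
  Position 7: 'b' vs 'b' => same
Total differences (Hamming distance): 6

6


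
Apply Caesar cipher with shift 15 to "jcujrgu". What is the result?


Caesar cipher: shift "jcujrgu" by 15
  'j' (pos 9) + 15 = pos 24 = 'y'
  'c' (pos 2) + 15 = pos 17 = 'r'
  'u' (pos 20) + 15 = pos 9 = 'j'
  'j' (pos 9) + 15 = pos 24 = 'y'
  'r' (pos 17) + 15 = pos 6 = 'g'
  'g' (pos 6) + 15 = pos 21 = 'v'
  'u' (pos 20) + 15 = pos 9 = 'j'
Result: yrjygvj

yrjygvj


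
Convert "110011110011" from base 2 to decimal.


Input: "110011110011" in base 2
Positional expansion:
  Digit '1' (value 1) x 2^11 = 2048
  Digit '1' (value 1) x 2^10 = 1024
  Digit '0' (value 0) x 2^9 = 0
  Digit '0' (value 0) x 2^8 = 0
  Digit '1' (value 1) x 2^7 = 128
  Digit '1' (value 1) x 2^6 = 64
  Digit '1' (value 1) x 2^5 = 32
  Digit '1' (value 1) x 2^4 = 16
  Digit '0' (value 0) x 2^3 = 0
  Digit '0' (value 0) x 2^2 = 0
  Digit '1' (value 1) x 2^1 = 2
  Digit '1' (value 1) x 2^0 = 1
Sum = 3315

3315


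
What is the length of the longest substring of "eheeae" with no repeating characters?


Input: "eheeae"
Sliding window (track last position of each char):
  Position 0 ('e'): window [0,0] length 1 -- new best
  Position 1 ('h'): window [0,1] length 2 -- new best
  Position 2 ('e'): repeat (last at 0), move window start to 1
  Position 2 ('e'): window [1,2] length 2
  Position 3 ('e'): repeat (last at 2), move window start to 3
  Position 3 ('e'): window [3,3] length 1
  Position 4 ('a'): window [3,4] length 2
  Position 5 ('e'): repeat (last at 3), move window start to 4
  Position 5 ('e'): window [4,5] length 2
Longest substring with no repeats: "eh" with length 2

2


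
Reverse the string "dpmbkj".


Input: dpmbkj
Reading characters right to left:
  Position 5: 'j'
  Position 4: 'k'
  Position 3: 'b'
  Position 2: 'm'
  Position 1: 'p'
  Position 0: 'd'
Reversed: jkbmpd

jkbmpd


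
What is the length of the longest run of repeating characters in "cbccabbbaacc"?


Input: "cbccabbbaacc"
Scanning for longest run:
  Position 1 ('b'): new char, reset run to 1
  Position 2 ('c'): new char, reset run to 1
  Position 3 ('c'): continues run of 'c', length=2
  Position 4 ('a'): new char, reset run to 1
  Position 5 ('b'): new char, reset run to 1
  Position 6 ('b'): continues run of 'b', length=2
  Position 7 ('b'): continues run of 'b', length=3
  Position 8 ('a'): new char, reset run to 1
  Position 9 ('a'): continues run of 'a', length=2
  Position 10 ('c'): new char, reset run to 1
  Position 11 ('c'): continues run of 'c', length=2
Longest run: 'b' with length 3

3


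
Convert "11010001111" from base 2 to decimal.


Input: "11010001111" in base 2
Positional expansion:
  Digit '1' (value 1) x 2^10 = 1024
  Digit '1' (value 1) x 2^9 = 512
  Digit '0' (value 0) x 2^8 = 0
  Digit '1' (value 1) x 2^7 = 128
  Digit '0' (value 0) x 2^6 = 0
  Digit '0' (value 0) x 2^5 = 0
  Digit '0' (value 0) x 2^4 = 0
  Digit '1' (value 1) x 2^3 = 8
  Digit '1' (value 1) x 2^2 = 4
  Digit '1' (value 1) x 2^1 = 2
  Digit '1' (value 1) x 2^0 = 1
Sum = 1679

1679


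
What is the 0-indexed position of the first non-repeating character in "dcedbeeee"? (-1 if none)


Input: dcedbeeee
Character frequencies:
  'b': 1
  'c': 1
  'd': 2
  'e': 5
Scanning left to right for freq == 1:
  Position 0 ('d'): freq=2, skip
  Position 1 ('c'): unique! => answer = 1

1


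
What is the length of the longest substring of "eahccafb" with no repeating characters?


Input: "eahccafb"
Sliding window (track last position of each char):
  Position 0 ('e'): window [0,0] length 1 -- new best
  Position 1 ('a'): window [0,1] length 2 -- new best
  Position 2 ('h'): window [0,2] length 3 -- new best
  Position 3 ('c'): window [0,3] length 4 -- new best
  Position 4 ('c'): repeat (last at 3), move window start to 4
  Position 4 ('c'): window [4,4] length 1
  Position 5 ('a'): window [4,5] length 2
  Position 6 ('f'): window [4,6] length 3
  Position 7 ('b'): window [4,7] length 4
Longest substring with no repeats: "eahc" with length 4

4


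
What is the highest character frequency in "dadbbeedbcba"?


Input: dadbbeedbcba
Character counts:
  'a': 2
  'b': 4
  'c': 1
  'd': 3
  'e': 2
Maximum frequency: 4

4


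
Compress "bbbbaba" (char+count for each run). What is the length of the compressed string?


Input: bbbbaba
Runs:
  'b' x 4 => "b4"
  'a' x 1 => "a1"
  'b' x 1 => "b1"
  'a' x 1 => "a1"
Compressed: "b4a1b1a1"
Compressed length: 8

8


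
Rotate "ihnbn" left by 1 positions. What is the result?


Input: "ihnbn", rotate left by 1
First 1 characters: "i"
Remaining characters: "hnbn"
Concatenate remaining + first: "hnbn" + "i" = "hnbni"

hnbni


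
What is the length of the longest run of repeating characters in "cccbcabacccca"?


Input: "cccbcabacccca"
Scanning for longest run:
  Position 1 ('c'): continues run of 'c', length=2
  Position 2 ('c'): continues run of 'c', length=3
  Position 3 ('b'): new char, reset run to 1
  Position 4 ('c'): new char, reset run to 1
  Position 5 ('a'): new char, reset run to 1
  Position 6 ('b'): new char, reset run to 1
  Position 7 ('a'): new char, reset run to 1
  Position 8 ('c'): new char, reset run to 1
  Position 9 ('c'): continues run of 'c', length=2
  Position 10 ('c'): continues run of 'c', length=3
  Position 11 ('c'): continues run of 'c', length=4
  Position 12 ('a'): new char, reset run to 1
Longest run: 'c' with length 4

4


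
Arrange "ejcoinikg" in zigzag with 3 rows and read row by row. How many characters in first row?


Zigzag "ejcoinikg" into 3 rows:
Placing characters:
  'e' => row 0
  'j' => row 1
  'c' => row 2
  'o' => row 1
  'i' => row 0
  'n' => row 1
  'i' => row 2
  'k' => row 1
  'g' => row 0
Rows:
  Row 0: "eig"
  Row 1: "jonk"
  Row 2: "ci"
First row length: 3

3


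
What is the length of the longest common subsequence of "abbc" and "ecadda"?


LCS of "abbc" and "ecadda"
DP table:
           e    c    a    d    d    a
      0    0    0    0    0    0    0
  a   0    0    0    1    1    1    1
  b   0    0    0    1    1    1    1
  b   0    0    0    1    1    1    1
  c   0    0    1    1    1    1    1
LCS length = dp[4][6] = 1

1


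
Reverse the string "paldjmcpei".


Input: paldjmcpei
Reading characters right to left:
  Position 9: 'i'
  Position 8: 'e'
  Position 7: 'p'
  Position 6: 'c'
  Position 5: 'm'
  Position 4: 'j'
  Position 3: 'd'
  Position 2: 'l'
  Position 1: 'a'
  Position 0: 'p'
Reversed: iepcmjdlap

iepcmjdlap
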